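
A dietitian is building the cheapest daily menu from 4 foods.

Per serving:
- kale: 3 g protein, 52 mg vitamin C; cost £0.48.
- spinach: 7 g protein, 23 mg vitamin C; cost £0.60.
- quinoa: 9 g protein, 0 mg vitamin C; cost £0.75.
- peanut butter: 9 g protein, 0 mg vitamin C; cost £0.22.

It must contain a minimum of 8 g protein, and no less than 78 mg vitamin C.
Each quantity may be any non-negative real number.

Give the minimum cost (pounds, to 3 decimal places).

This is a linear program. Let x1 = servings of kale, x2 = servings of spinach, x3 = servings of quinoa, x4 = servings of peanut butter.
Minimize 0.48x1 + 0.6x2 + 0.75x3 + 0.22x4 subject to:
  3x1 + 7x2 + 9x3 + 9x4 ≥ 8   (protein)
  52x1 + 23x2 ≥ 78   (vitamin C)
  x1, x2, x3, x4 ≥ 0.
At the optimum only kale, peanut butter are positive (spinach, quinoa = 0). There the protein and vitamin C constraints are tight.
Solving gives x1 = 1.5, x4 = 0.3889.
Objective = 0.48·1.5 + 0.22·0.3889 = 0.80556.

£0.806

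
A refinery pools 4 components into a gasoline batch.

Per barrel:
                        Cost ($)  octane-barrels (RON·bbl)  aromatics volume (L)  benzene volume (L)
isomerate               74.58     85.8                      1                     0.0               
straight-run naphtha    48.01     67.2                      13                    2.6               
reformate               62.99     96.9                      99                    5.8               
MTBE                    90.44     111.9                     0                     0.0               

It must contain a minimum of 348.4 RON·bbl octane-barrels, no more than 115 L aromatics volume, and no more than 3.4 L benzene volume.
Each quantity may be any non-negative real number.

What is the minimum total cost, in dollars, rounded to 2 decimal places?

Let x1 = barrels of isomerate, x2 = barrels of straight-run naphtha, x3 = barrels of reformate, x4 = barrels of MTBE.
Minimize 74.58x1 + 48.01x2 + 62.99x3 + 90.44x4 subject to:
  85.8x1 + 67.2x2 + 96.9x3 + 111.9x4 ≥ 348.4   (octane-barrels)
  1x1 + 13x2 + 99x3 ≤ 115   (aromatics volume)
  2.6x2 + 5.8x3 ≤ 3.4   (benzene volume)
  x1, x2, x3, x4 ≥ 0.
The cheapest feasible vertex uses only reformate, MTBE; isomerate, straight-run naphtha are not used. There the octane-barrels and benzene volume constraints are tight.
So reformate = 0.58621 barrels, MTBE = 2.6059 barrels.
Total cost: 62.99·0.58621 + 90.44·2.6059 = 272.6030.

$272.60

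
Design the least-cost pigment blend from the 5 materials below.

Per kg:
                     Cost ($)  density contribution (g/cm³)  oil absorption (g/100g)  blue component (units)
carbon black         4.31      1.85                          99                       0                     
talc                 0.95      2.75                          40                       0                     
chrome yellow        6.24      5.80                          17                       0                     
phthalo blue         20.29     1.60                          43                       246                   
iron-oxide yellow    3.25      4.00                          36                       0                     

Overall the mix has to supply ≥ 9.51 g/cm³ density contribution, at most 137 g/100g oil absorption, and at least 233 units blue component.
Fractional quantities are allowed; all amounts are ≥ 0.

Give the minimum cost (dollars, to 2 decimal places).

$23.24

Set it up as a linear program. Let x1 = kg of carbon black, x2 = kg of talc, x3 = kg of chrome yellow, x4 = kg of phthalo blue, x5 = kg of iron-oxide yellow.
Minimise 4.31x1 + 0.95x2 + 6.24x3 + 20.29x4 + 3.25x5 s.t.:
  1.85x1 + 2.75x2 + 5.8x3 + 1.6x4 + 4x5 ≥ 9.51   (density contribution)
  99x1 + 40x2 + 17x3 + 43x4 + 36x5 ≤ 137   (oil absorption)
  246x4 ≥ 233   (blue component)
  x1, x2, x3, x4, x5 ≥ 0.
The cheapest feasible vertex uses only talc, chrome yellow, phthalo blue; carbon black, iron-oxide yellow are not used. The density contribution, oil absorption, blue component requirements are met with equality.
So talc = 2.281 kg, chrome yellow = 0.2971 kg, phthalo blue = 0.9472 kg.
Hence cost = 0.95·2.281 + 6.24·0.2971 + 20.29·0.9472 = $23.2395.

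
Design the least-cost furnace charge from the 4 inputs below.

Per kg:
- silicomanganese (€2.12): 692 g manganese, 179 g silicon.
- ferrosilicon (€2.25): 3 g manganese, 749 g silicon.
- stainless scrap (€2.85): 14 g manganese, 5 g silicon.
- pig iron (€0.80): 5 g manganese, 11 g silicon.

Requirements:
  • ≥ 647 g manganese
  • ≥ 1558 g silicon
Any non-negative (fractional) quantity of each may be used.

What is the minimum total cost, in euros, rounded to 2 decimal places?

Treat it as an LP. Let x1 = kg of silicomanganese, x2 = kg of ferrosilicon, x3 = kg of stainless scrap, x4 = kg of pig iron.
Minimize 2.12x1 + 2.25x2 + 2.85x3 + 0.8x4 with:
  692x1 + 3x2 + 14x3 + 5x4 ≥ 647   (manganese)
  179x1 + 749x2 + 5x3 + 11x4 ≥ 1558   (silicon)
  x1, x2, x3, x4 ≥ 0.
The minimum-cost mix takes nothing from stainless scrap, pig iron — only silicomanganese, ferrosilicon. The manganese and silicon requirements are met with equality.
So silicomanganese = 0.9269 kg, ferrosilicon = 1.859 kg.
Objective = 2.12·0.9269 + 2.25·1.859 = 6.1478.

€6.15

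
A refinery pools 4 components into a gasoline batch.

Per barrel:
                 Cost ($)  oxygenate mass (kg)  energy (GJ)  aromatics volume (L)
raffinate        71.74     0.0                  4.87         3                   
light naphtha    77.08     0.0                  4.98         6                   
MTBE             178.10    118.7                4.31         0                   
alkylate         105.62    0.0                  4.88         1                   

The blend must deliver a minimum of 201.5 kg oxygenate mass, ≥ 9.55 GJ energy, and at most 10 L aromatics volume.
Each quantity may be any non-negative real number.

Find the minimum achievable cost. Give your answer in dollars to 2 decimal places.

This is a linear program. Let x1 = barrels of raffinate, x2 = barrels of light naphtha, x3 = barrels of MTBE, x4 = barrels of alkylate.
Minimise 71.74x1 + 77.08x2 + 178.1x3 + 105.62x4 subject to:
  118.7x3 ≥ 201.5   (oxygenate mass)
  4.87x1 + 4.98x2 + 4.31x3 + 4.88x4 ≥ 9.55   (energy)
  3x1 + 6x2 + 1x4 ≤ 10   (aromatics volume)
  x1, x2, x3, x4 ≥ 0.
The minimum-cost mix takes nothing from light naphtha, alkylate — only raffinate, MTBE. There the oxygenate mass and energy constraints are tight.
So raffinate = 0.45863 barrels, MTBE = 1.6976 barrels.
Hence cost = 71.74·0.45863 + 178.1·1.6976 = $335.2447.

$335.24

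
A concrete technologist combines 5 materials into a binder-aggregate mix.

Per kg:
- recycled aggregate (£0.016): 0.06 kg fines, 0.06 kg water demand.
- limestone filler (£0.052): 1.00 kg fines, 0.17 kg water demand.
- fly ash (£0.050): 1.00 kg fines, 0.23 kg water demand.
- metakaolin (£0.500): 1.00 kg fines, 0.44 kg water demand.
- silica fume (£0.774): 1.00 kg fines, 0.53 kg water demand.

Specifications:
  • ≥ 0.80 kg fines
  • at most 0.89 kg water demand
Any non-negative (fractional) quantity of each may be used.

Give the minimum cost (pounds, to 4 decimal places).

£0.0400

Treat it as an LP. Let x1 = kg of recycled aggregate, x2 = kg of limestone filler, x3 = kg of fly ash, x4 = kg of metakaolin, x5 = kg of silica fume.
Minimise 0.016x1 + 0.052x2 + 0.05x3 + 0.5x4 + 0.774x5 s.t.:
  0.06x1 + 1x2 + 1x3 + 1x4 + 1x5 ≥ 0.8   (fines)
  0.06x1 + 0.17x2 + 0.23x3 + 0.44x4 + 0.53x5 ≤ 0.89   (water demand)
  x1, x2, x3, x4, x5 ≥ 0.
The minimum-cost mix takes nothing from recycled aggregate, limestone filler, metakaolin, silica fume — only fly ash. There the fines constraint is tight.
Solving gives x3 = 0.8.
Total cost: 0.05·0.8 = 0.040000.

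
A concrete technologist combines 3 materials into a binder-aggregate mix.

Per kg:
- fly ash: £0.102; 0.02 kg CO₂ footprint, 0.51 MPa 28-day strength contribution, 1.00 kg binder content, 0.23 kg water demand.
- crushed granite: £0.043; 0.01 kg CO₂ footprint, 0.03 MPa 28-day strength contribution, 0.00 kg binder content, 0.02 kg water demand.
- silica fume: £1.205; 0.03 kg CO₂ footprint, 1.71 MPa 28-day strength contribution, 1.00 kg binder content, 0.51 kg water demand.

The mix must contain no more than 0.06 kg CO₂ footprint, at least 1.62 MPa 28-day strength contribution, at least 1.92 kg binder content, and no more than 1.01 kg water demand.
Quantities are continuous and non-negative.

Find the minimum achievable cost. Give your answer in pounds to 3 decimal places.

£0.406

This is a linear program. Let x1 = kg of fly ash, x2 = kg of crushed granite, x3 = kg of silica fume.
Minimise 0.102x1 + 0.043x2 + 1.205x3 with:
  0.02x1 + 0.01x2 + 0.03x3 ≤ 0.06   (CO₂ footprint)
  0.51x1 + 0.03x2 + 1.71x3 ≥ 1.62   (28-day strength contribution)
  1x1 + 1x3 ≥ 1.92   (binder content)
  0.23x1 + 0.02x2 + 0.51x3 ≤ 1.01   (water demand)
  x1, x2, x3 ≥ 0.
The cheapest feasible vertex uses only fly ash, silica fume; crushed granite is not used. Binding constraints: CO₂ footprint and 28-day strength contribution.
Solving gives x1 = 2.857, x3 = 0.09524.
Total cost: 0.102·2.857 + 1.205·0.09524 = 0.40618.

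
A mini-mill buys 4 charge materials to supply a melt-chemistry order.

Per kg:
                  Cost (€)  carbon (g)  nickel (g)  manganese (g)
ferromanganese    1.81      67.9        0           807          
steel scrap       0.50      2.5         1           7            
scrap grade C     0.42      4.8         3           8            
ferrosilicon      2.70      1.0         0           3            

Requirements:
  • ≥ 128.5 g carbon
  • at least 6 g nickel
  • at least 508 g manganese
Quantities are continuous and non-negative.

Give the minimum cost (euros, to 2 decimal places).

Treat it as an LP. Let x1 = kg of ferromanganese, x2 = kg of steel scrap, x3 = kg of scrap grade C, x4 = kg of ferrosilicon.
Minimise 1.81x1 + 0.5x2 + 0.42x3 + 2.7x4 with:
  67.9x1 + 2.5x2 + 4.8x3 + 1x4 ≥ 128.5   (carbon)
  1x2 + 3x3 ≥ 6   (nickel)
  807x1 + 7x2 + 8x3 + 3x4 ≥ 508   (manganese)
  x1, x2, x3, x4 ≥ 0.
The minimum-cost mix takes nothing from steel scrap, ferrosilicon — only ferromanganese, scrap grade C. Binding constraints: carbon and nickel.
Optimal quantities: ferromanganese = 1.751 kg, scrap grade C = 2 kg.
Objective = 1.81·1.751 + 0.42·2 = 4.0093.

€4.01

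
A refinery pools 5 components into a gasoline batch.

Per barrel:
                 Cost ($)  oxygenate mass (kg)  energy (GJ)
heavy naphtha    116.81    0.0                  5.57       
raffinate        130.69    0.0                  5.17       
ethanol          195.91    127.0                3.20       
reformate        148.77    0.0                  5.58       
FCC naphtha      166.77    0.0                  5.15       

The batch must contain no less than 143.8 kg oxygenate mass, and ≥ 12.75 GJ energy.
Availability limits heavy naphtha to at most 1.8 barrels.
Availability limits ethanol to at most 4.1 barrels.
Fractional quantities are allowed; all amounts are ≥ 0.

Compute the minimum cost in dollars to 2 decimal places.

Let x1 = barrels of heavy naphtha, x2 = barrels of raffinate, x3 = barrels of ethanol, x4 = barrels of reformate, x5 = barrels of FCC naphtha.
Minimize 116.81x1 + 130.69x2 + 195.91x3 + 148.77x4 + 166.77x5 with:
  127x3 ≥ 143.8   (oxygenate mass)
  5.57x1 + 5.17x2 + 3.2x3 + 5.58x4 + 5.15x5 ≥ 12.75   (energy)
  x1 ≤ 1.8
  x3 ≤ 4.1
  x1, x2, x3, x4, x5 ≥ 0.
The cheapest feasible vertex uses only heavy naphtha, ethanol; raffinate, reformate, FCC naphtha are not used. Binding constraints: oxygenate mass and energy.
Solving gives x1 = 1.639, x3 = 1.132.
Hence cost = 116.81·1.639 + 195.91·1.132 = $413.2217.

$413.22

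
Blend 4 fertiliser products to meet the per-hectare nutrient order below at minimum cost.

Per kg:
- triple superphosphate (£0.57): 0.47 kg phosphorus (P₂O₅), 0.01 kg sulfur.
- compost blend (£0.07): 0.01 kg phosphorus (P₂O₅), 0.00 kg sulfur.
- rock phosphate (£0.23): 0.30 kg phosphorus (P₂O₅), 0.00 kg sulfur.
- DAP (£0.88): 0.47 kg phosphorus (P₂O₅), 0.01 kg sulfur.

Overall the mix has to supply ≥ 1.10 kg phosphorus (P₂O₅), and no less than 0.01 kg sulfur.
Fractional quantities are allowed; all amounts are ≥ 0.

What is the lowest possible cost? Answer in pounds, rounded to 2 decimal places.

£1.05

Let x1 = kg of triple superphosphate, x2 = kg of compost blend, x3 = kg of rock phosphate, x4 = kg of DAP.
min 0.57x1 + 0.07x2 + 0.23x3 + 0.88x4 s.t.:
  0.47x1 + 0.01x2 + 0.3x3 + 0.47x4 ≥ 1.1   (phosphorus (P₂O₅))
  0.01x1 + 0.01x4 ≥ 0.01   (sulfur)
  x1, x2, x3, x4 ≥ 0.
The optimal basis is {triple superphosphate, rock phosphate}; compost blend, DAP drop out. Binding constraints: phosphorus (P₂O₅) and sulfur.
So triple superphosphate = 1 kg, rock phosphate = 2.1 kg.
Cost = 0.57·1 + 0.23·2.1 = 1.0530.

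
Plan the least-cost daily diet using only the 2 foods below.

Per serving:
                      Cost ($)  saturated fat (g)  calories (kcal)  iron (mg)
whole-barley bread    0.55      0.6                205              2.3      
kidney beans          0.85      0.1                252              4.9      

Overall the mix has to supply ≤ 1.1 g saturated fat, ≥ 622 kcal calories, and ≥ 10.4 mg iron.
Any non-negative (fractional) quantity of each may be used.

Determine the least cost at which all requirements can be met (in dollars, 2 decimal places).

Let x1 = servings of whole-barley bread, x2 = servings of kidney beans.
min 0.55x1 + 0.85x2 with:
  0.6x1 + 0.1x2 ≤ 1.1   (saturated fat)
  205x1 + 252x2 ≥ 622   (calories)
  2.3x1 + 4.9x2 ≥ 10.4   (iron)
  x1, x2 ≥ 0.
Both inputs are positive at the optimum. There the calories and iron constraints are tight.
Optimal quantities: whole-barley bread = 1.005 servings, kidney beans = 1.651 servings.
Total cost: 0.55·1.005 + 0.85·1.651 = 1.9561.

$1.96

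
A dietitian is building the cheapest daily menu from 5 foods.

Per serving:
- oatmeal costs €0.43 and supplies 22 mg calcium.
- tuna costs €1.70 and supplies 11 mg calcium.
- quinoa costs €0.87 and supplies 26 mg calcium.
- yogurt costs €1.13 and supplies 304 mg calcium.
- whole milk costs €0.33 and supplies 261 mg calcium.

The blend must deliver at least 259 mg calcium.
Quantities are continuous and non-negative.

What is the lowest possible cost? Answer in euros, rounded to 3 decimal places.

€0.327

Let x1 = servings of oatmeal, x2 = servings of tuna, x3 = servings of quinoa, x4 = servings of yogurt, x5 = servings of whole milk.
Minimise 0.43x1 + 1.7x2 + 0.87x3 + 1.13x4 + 0.33x5 subject to:
  22x1 + 11x2 + 26x3 + 304x4 + 261x5 ≥ 259   (calcium)
  x1, x2, x3, x4, x5 ≥ 0.
At the optimum only whole milk is positive (oatmeal, tuna, quinoa, yogurt = 0). The calcium requirement is met with equality.
So whole milk = 0.9923 servings.
Total cost: 0.33·0.9923 = 0.32746.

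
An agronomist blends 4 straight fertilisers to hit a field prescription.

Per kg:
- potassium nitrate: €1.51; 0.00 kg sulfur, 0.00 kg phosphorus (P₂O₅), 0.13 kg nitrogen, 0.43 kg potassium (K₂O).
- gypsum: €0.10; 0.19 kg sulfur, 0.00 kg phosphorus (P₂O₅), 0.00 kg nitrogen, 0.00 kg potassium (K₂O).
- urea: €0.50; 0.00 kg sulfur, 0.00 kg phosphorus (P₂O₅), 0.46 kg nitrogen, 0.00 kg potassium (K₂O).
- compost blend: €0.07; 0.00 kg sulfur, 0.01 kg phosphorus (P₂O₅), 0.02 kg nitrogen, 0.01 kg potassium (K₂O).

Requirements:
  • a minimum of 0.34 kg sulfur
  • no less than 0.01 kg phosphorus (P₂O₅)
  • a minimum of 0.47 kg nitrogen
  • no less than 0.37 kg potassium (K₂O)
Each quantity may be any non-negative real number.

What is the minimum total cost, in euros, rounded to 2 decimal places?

Let x1 = kg of potassium nitrate, x2 = kg of gypsum, x3 = kg of urea, x4 = kg of compost blend.
Minimize 1.51x1 + 0.1x2 + 0.5x3 + 0.07x4 s.t.:
  0.19x2 ≥ 0.34   (sulfur)
  0.01x4 ≥ 0.01   (phosphorus (P₂O₅))
  0.13x1 + 0.46x3 + 0.02x4 ≥ 0.47   (nitrogen)
  0.43x1 + 0.01x4 ≥ 0.37   (potassium (K₂O))
  x1, x2, x3, x4 ≥ 0.
The optimal mix uses every input. Binding constraints: sulfur, phosphorus (P₂O₅), nitrogen, potassium (K₂O).
Optimal quantities: potassium nitrate = 0.8372 kg, gypsum = 1.789 kg, urea = 0.7417 kg, compost blend = 1 kg.
Hence cost = 1.51·0.8372 + 0.1·1.789 + 0.5·0.7417 + 0.07·1 = €1.8839.

€1.88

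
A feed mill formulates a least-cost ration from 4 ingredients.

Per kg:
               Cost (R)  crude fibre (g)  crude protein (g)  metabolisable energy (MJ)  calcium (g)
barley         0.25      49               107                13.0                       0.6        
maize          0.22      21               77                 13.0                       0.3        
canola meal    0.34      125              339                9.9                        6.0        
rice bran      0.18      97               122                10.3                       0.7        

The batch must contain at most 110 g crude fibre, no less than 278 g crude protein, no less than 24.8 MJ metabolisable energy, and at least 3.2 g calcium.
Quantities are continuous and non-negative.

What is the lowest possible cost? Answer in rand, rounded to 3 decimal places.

Let x1 = kg of barley, x2 = kg of maize, x3 = kg of canola meal, x4 = kg of rice bran.
min 0.25x1 + 0.22x2 + 0.34x3 + 0.18x4 s.t.:
  49x1 + 21x2 + 125x3 + 97x4 ≤ 110   (crude fibre)
  107x1 + 77x2 + 339x3 + 122x4 ≥ 278   (crude protein)
  13x1 + 13x2 + 9.9x3 + 10.3x4 ≥ 24.8   (metabolisable energy)
  0.6x1 + 0.3x2 + 6x3 + 0.7x4 ≥ 3.2   (calcium)
  x1, x2, x3, x4 ≥ 0.
At the optimum only maize, canola meal, rice bran are positive (barley = 0). Binding constraints: crude fibre, metabolisable energy, calcium.
That vertex is x2 = 1.354, x3 = 0.4326, x4 = 0.2835.
Hence cost = 0.22·1.354 + 0.34·0.4326 + 0.18·0.2835 = R0.49599.

R0.496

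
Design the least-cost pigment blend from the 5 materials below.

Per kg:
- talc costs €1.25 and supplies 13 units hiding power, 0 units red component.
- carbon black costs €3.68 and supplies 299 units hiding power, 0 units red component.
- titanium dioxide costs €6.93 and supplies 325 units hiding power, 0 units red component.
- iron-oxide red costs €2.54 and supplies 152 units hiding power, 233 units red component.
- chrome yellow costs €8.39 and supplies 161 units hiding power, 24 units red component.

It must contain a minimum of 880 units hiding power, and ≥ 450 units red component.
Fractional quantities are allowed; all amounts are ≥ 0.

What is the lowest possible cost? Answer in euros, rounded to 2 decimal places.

€12.12

Let x1 = kg of talc, x2 = kg of carbon black, x3 = kg of titanium dioxide, x4 = kg of iron-oxide red, x5 = kg of chrome yellow.
Minimize 1.25x1 + 3.68x2 + 6.93x3 + 2.54x4 + 8.39x5 subject to:
  13x1 + 299x2 + 325x3 + 152x4 + 161x5 ≥ 880   (hiding power)
  233x4 + 24x5 ≥ 450   (red component)
  x1, x2, x3, x4, x5 ≥ 0.
The optimal basis is {carbon black, iron-oxide red}; talc, titanium dioxide, chrome yellow drop out. The hiding power and red component requirements are met with equality.
Solving gives x2 = 1.961, x4 = 1.931.
Objective = 3.68·1.961 + 2.54·1.931 = 12.1212.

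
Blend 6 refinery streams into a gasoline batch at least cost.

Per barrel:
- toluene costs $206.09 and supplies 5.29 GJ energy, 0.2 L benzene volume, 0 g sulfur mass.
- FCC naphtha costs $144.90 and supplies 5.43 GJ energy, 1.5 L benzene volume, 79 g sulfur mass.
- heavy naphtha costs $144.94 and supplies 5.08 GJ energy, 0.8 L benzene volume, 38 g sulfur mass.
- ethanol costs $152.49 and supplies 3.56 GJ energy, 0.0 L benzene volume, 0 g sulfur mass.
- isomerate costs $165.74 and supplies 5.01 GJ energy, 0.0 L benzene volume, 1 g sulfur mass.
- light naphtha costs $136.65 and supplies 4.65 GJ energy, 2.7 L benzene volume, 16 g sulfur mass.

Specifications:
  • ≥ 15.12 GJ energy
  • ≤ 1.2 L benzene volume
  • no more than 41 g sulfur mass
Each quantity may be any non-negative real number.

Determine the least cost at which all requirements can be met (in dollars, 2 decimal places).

Treat it as an LP. Let x1 = barrels of toluene, x2 = barrels of FCC naphtha, x3 = barrels of heavy naphtha, x4 = barrels of ethanol, x5 = barrels of isomerate, x6 = barrels of light naphtha.
min 206.09x1 + 144.9x2 + 144.94x3 + 152.49x4 + 165.74x5 + 136.65x6 with:
  5.29x1 + 5.43x2 + 5.08x3 + 3.56x4 + 5.01x5 + 4.65x6 ≥ 15.12   (energy)
  0.2x1 + 1.5x2 + 0.8x3 + 2.7x6 ≤ 1.2   (benzene volume)
  79x2 + 38x3 + 1x5 + 16x6 ≤ 41   (sulfur mass)
  x1, x2, x3, x4, x5, x6 ≥ 0.
The cheapest feasible vertex uses only heavy naphtha, isomerate, light naphtha; toluene, FCC naphtha, ethanol are not used. The energy, benzene volume, sulfur mass requirements are met with equality.
So heavy naphtha = 0.96197 barrels, isomerate = 1.8946 barrels, light naphtha = 0.15942 barrels.
Cost = 144.94·0.96197 + 165.74·1.8946 + 136.65·0.15942 = 475.2237.

$475.22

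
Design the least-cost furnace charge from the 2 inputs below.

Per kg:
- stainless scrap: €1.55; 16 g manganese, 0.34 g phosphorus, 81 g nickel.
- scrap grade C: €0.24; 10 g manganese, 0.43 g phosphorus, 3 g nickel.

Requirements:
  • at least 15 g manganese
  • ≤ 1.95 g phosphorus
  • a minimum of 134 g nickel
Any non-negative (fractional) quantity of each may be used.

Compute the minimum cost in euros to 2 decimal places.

Let x1 = kg of stainless scrap, x2 = kg of scrap grade C.
Minimise 1.55x1 + 0.24x2 subject to:
  16x1 + 10x2 ≥ 15   (manganese)
  0.34x1 + 0.43x2 ≤ 1.95   (phosphorus)
  81x1 + 3x2 ≥ 134   (nickel)
  x1, x2 ≥ 0.
The optimal basis is {stainless scrap}; scrap grade C drops out. Binding constraint: nickel.
Solving gives x1 = 1.654.
Cost = 1.55·1.654 = 2.5637.

€2.56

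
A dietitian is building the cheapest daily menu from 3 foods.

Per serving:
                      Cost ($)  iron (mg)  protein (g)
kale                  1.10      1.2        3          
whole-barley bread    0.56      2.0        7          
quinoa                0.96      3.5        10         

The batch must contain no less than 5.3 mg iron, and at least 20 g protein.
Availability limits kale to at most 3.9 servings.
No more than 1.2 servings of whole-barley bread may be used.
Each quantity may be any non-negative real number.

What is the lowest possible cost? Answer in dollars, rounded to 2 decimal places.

Set it up as a linear program. Let x1 = servings of kale, x2 = servings of whole-barley bread, x3 = servings of quinoa.
min 1.1x1 + 0.56x2 + 0.96x3 subject to:
  1.2x1 + 2x2 + 3.5x3 ≥ 5.3   (iron)
  3x1 + 7x2 + 10x3 ≥ 20   (protein)
  x1 ≤ 3.9
  x2 ≤ 1.2
  x1, x2, x3 ≥ 0.
The minimum-cost mix takes nothing from kale — only whole-barley bread, quinoa. The protein and the whole-barley bread cap requirements are met with equality.
That vertex is x2 = 1.2, x3 = 1.16.
Cost = 0.56·1.2 + 0.96·1.16 = 1.7856.

$1.79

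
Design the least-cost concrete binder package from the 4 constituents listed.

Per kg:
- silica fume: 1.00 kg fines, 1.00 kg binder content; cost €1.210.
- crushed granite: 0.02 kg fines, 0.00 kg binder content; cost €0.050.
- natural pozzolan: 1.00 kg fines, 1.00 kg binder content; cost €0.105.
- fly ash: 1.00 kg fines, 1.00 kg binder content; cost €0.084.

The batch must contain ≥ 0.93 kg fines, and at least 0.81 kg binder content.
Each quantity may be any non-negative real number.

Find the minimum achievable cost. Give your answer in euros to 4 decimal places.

Let x1 = kg of silica fume, x2 = kg of crushed granite, x3 = kg of natural pozzolan, x4 = kg of fly ash.
Minimise 1.21x1 + 0.05x2 + 0.105x3 + 0.084x4 s.t.:
  1x1 + 0.02x2 + 1x3 + 1x4 ≥ 0.93   (fines)
  1x1 + 1x3 + 1x4 ≥ 0.81   (binder content)
  x1, x2, x3, x4 ≥ 0.
The optimal basis is {fly ash}; silica fume, crushed granite, natural pozzolan drop out. Binding constraint: fines.
Optimal quantities: fly ash = 0.93 kg.
Total cost: 0.084·0.93 = 0.078120.

€0.0781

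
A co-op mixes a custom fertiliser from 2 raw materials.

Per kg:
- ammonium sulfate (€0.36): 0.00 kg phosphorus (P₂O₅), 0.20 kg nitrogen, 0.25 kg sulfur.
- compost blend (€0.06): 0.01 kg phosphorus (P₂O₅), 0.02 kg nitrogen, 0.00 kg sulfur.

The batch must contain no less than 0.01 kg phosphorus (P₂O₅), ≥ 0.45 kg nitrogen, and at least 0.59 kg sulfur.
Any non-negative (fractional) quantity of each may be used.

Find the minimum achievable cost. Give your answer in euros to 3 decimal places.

€0.910

Let x1 = kg of ammonium sulfate, x2 = kg of compost blend.
Minimise 0.36x1 + 0.06x2 subject to:
  0.01x2 ≥ 0.01   (phosphorus (P₂O₅))
  0.2x1 + 0.02x2 ≥ 0.45   (nitrogen)
  0.25x1 ≥ 0.59   (sulfur)
  x1, x2 ≥ 0.
Both inputs are positive at the optimum. The phosphorus (P₂O₅) and sulfur requirements are met with equality.
That vertex is x1 = 2.36, x2 = 1.
Cost = 0.36·2.36 + 0.06·1 = 0.90960.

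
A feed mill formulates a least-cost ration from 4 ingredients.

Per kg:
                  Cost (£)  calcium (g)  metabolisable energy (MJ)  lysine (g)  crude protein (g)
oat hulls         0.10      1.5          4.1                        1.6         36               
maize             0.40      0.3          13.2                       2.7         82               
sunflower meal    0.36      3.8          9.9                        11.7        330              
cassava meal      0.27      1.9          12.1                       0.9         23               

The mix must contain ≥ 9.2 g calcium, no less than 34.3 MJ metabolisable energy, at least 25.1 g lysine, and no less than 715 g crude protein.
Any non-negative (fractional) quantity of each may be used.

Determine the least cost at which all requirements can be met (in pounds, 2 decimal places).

Let x1 = kg of oat hulls, x2 = kg of maize, x3 = kg of sunflower meal, x4 = kg of cassava meal.
Minimize 0.1x1 + 0.4x2 + 0.36x3 + 0.27x4 s.t.:
  1.5x1 + 0.3x2 + 3.8x3 + 1.9x4 ≥ 9.2   (calcium)
  4.1x1 + 13.2x2 + 9.9x3 + 12.1x4 ≥ 34.3   (metabolisable energy)
  1.6x1 + 2.7x2 + 11.7x3 + 0.9x4 ≥ 25.1   (lysine)
  36x1 + 82x2 + 330x3 + 23x4 ≥ 715   (crude protein)
  x1, x2, x3, x4 ≥ 0.
The cheapest feasible vertex uses only oat hulls, sunflower meal; maize, cassava meal are not used. There the metabolisable energy and crude protein constraints are tight.
Solving gives x1 = 4.255, x3 = 1.702.
Hence cost = 0.1·4.255 + 0.36·1.702 = £1.0382.

£1.04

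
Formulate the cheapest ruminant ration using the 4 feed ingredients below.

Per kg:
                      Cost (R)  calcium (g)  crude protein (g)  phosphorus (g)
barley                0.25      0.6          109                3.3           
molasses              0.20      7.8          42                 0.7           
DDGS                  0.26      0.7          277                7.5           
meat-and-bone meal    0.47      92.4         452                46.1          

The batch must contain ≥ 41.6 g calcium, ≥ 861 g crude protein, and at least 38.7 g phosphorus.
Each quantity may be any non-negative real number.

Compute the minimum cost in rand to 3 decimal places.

R0.829

Let x1 = kg of barley, x2 = kg of molasses, x3 = kg of DDGS, x4 = kg of meat-and-bone meal.
Minimize 0.25x1 + 0.2x2 + 0.26x3 + 0.47x4 with:
  0.6x1 + 7.8x2 + 0.7x3 + 92.4x4 ≥ 41.6   (calcium)
  109x1 + 42x2 + 277x3 + 452x4 ≥ 861   (crude protein)
  3.3x1 + 0.7x2 + 7.5x3 + 46.1x4 ≥ 38.7   (phosphorus)
  x1, x2, x3, x4 ≥ 0.
The cheapest feasible vertex uses only DDGS, meat-and-bone meal; barley, molasses are not used. Binding constraints: crude protein and phosphorus.
So DDGS = 2.367 kg, meat-and-bone meal = 0.4544 kg.
Cost = 0.26·2.367 + 0.47·0.4544 = 0.82899.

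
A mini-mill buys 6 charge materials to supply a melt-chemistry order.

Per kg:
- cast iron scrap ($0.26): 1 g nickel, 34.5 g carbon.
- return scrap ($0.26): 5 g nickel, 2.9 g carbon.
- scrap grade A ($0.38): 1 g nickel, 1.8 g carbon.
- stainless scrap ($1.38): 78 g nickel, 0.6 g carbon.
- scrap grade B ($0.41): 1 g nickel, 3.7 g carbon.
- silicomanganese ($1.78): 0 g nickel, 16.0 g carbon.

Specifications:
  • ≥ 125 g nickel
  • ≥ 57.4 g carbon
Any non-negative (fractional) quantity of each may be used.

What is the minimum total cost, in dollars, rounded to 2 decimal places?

$2.61

This is a linear program. Let x1 = kg of cast iron scrap, x2 = kg of return scrap, x3 = kg of scrap grade A, x4 = kg of stainless scrap, x5 = kg of scrap grade B, x6 = kg of silicomanganese.
Minimize 0.26x1 + 0.26x2 + 0.38x3 + 1.38x4 + 0.41x5 + 1.78x6 subject to:
  1x1 + 5x2 + 1x3 + 78x4 + 1x5 ≥ 125   (nickel)
  34.5x1 + 2.9x2 + 1.8x3 + 0.6x4 + 3.7x5 + 16x6 ≥ 57.4   (carbon)
  x1, x2, x3, x4, x5, x6 ≥ 0.
The cheapest feasible vertex uses only cast iron scrap, stainless scrap; return scrap, scrap grade A, scrap grade B, silicomanganese are not used. The nickel and carbon requirements are met with equality.
Solving gives x1 = 1.636, x4 = 1.582.
Objective = 0.26·1.636 + 1.38·1.582 = 2.6085.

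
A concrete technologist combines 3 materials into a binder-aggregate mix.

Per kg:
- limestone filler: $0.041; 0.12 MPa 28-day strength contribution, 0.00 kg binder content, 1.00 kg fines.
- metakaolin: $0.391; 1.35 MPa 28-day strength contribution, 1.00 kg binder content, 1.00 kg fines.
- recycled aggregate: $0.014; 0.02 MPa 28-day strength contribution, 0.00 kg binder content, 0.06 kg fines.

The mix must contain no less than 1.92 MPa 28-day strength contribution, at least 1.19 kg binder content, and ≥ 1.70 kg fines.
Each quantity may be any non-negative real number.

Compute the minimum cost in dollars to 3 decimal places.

$0.558

Let x1 = kg of limestone filler, x2 = kg of metakaolin, x3 = kg of recycled aggregate.
Minimise 0.041x1 + 0.391x2 + 0.014x3 s.t.:
  0.12x1 + 1.35x2 + 0.02x3 ≥ 1.92   (28-day strength contribution)
  1x2 ≥ 1.19   (binder content)
  1x1 + 1x2 + 0.06x3 ≥ 1.7   (fines)
  x1, x2, x3 ≥ 0.
The cheapest feasible vertex uses only limestone filler, metakaolin; recycled aggregate is not used. The 28-day strength contribution and fines requirements are met with equality.
Solving gives x1 = 0.3049, x2 = 1.395.
Cost = 0.041·0.3049 + 0.391·1.395 = 0.55795.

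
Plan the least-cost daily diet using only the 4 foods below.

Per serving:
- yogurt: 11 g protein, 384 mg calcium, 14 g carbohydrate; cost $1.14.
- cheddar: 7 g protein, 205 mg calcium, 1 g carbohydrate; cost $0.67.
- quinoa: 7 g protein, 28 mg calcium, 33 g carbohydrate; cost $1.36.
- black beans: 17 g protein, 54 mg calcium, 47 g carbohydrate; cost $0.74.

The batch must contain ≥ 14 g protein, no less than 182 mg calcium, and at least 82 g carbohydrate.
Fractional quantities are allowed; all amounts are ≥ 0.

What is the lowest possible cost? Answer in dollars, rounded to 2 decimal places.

Let x1 = servings of yogurt, x2 = servings of cheddar, x3 = servings of quinoa, x4 = servings of black beans.
min 1.14x1 + 0.67x2 + 1.36x3 + 0.74x4 with:
  11x1 + 7x2 + 7x3 + 17x4 ≥ 14   (protein)
  384x1 + 205x2 + 28x3 + 54x4 ≥ 182   (calcium)
  14x1 + 1x2 + 33x3 + 47x4 ≥ 82   (carbohydrate)
  x1, x2, x3, x4 ≥ 0.
The cheapest feasible vertex uses only yogurt, black beans; cheddar, quinoa are not used. Binding constraints: calcium and carbohydrate.
That vertex is x1 = 0.2386, x4 = 1.674.
Total cost: 1.14·0.2386 + 0.74·1.674 = 1.5108.

$1.51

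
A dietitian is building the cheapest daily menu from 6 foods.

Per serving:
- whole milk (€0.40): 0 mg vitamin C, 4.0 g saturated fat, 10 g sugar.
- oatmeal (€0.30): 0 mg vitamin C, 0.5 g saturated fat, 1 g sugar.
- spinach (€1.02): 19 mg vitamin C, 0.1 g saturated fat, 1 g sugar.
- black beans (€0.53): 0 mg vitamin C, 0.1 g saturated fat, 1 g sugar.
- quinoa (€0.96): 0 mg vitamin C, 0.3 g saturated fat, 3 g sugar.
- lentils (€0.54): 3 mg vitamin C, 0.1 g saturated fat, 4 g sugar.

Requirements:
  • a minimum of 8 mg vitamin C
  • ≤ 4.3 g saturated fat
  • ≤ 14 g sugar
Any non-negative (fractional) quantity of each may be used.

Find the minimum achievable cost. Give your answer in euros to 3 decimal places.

€0.429

Let x1 = servings of whole milk, x2 = servings of oatmeal, x3 = servings of spinach, x4 = servings of black beans, x5 = servings of quinoa, x6 = servings of lentils.
min 0.4x1 + 0.3x2 + 1.02x3 + 0.53x4 + 0.96x5 + 0.54x6 subject to:
  19x3 + 3x6 ≥ 8   (vitamin C)
  4x1 + 0.5x2 + 0.1x3 + 0.1x4 + 0.3x5 + 0.1x6 ≤ 4.3   (saturated fat)
  10x1 + 1x2 + 1x3 + 1x4 + 3x5 + 4x6 ≤ 14   (sugar)
  x1, x2, x3, x4, x5, x6 ≥ 0.
The optimal basis is {spinach}; whole milk, oatmeal, black beans, quinoa, lentils drop out. There the vitamin C constraint is tight.
Solving gives x3 = 0.42105.
Total cost: 1.02·0.42105 = 0.42947.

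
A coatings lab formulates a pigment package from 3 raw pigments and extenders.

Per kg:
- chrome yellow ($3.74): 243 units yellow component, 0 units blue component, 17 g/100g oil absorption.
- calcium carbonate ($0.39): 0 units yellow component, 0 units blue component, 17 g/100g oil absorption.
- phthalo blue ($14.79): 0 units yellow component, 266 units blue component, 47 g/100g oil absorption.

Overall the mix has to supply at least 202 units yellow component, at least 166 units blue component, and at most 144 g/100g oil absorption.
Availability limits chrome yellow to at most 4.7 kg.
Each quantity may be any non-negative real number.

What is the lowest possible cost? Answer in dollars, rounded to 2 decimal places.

$12.34

This is a linear program. Let x1 = kg of chrome yellow, x2 = kg of calcium carbonate, x3 = kg of phthalo blue.
min 3.74x1 + 0.39x2 + 14.79x3 subject to:
  243x1 ≥ 202   (yellow component)
  266x3 ≥ 166   (blue component)
  17x1 + 17x2 + 47x3 ≤ 144   (oil absorption)
  x1 ≤ 4.7
  x1, x2, x3 ≥ 0.
The cheapest feasible vertex uses only chrome yellow, phthalo blue; calcium carbonate is not used. There the yellow component and blue component constraints are tight.
Optimal quantities: chrome yellow = 0.8313 kg, phthalo blue = 0.6241 kg.
Total cost: 3.74·0.8313 + 14.79·0.6241 = 12.3395.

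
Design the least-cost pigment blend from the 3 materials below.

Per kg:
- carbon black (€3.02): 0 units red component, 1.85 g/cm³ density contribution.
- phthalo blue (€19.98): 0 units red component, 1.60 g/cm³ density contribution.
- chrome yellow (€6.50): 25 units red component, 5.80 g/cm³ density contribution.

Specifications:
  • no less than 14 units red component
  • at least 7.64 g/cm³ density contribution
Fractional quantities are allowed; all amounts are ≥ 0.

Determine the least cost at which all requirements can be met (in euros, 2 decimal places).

€8.56

Let x1 = kg of carbon black, x2 = kg of phthalo blue, x3 = kg of chrome yellow.
Minimize 3.02x1 + 19.98x2 + 6.5x3 with:
  25x3 ≥ 14   (red component)
  1.85x1 + 1.6x2 + 5.8x3 ≥ 7.64   (density contribution)
  x1, x2, x3 ≥ 0.
At the optimum only chrome yellow is positive (carbon black, phthalo blue = 0). The density contribution requirement is met with equality.
Optimal quantities: chrome yellow = 1.317 kg.
Cost = 6.5·1.317 = 8.5605.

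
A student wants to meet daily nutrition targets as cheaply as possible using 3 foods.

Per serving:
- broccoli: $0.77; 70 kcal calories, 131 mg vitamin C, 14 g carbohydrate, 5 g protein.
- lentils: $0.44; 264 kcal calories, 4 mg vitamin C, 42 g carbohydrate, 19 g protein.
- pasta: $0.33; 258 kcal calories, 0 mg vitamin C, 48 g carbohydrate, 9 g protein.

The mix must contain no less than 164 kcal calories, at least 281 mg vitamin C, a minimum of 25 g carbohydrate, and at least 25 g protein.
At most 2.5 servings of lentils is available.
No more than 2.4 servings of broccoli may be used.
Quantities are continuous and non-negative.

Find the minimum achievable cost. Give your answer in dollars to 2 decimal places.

Set it up as a linear program. Let x1 = servings of broccoli, x2 = servings of lentils, x3 = servings of pasta.
min 0.77x1 + 0.44x2 + 0.33x3 subject to:
  70x1 + 264x2 + 258x3 ≥ 164   (calories)
  131x1 + 4x2 ≥ 281   (vitamin C)
  14x1 + 42x2 + 48x3 ≥ 25   (carbohydrate)
  5x1 + 19x2 + 9x3 ≥ 25   (protein)
  x2 ≤ 2.5
  x1 ≤ 2.4
  x1, x2, x3 ≥ 0.
The minimum-cost mix takes nothing from pasta — only broccoli, lentils. The vitamin C and protein requirements are met with equality.
So broccoli = 2.122 servings, lentils = 0.7574 servings.
Total cost: 0.77·2.122 + 0.44·0.7574 = 1.9672.

$1.97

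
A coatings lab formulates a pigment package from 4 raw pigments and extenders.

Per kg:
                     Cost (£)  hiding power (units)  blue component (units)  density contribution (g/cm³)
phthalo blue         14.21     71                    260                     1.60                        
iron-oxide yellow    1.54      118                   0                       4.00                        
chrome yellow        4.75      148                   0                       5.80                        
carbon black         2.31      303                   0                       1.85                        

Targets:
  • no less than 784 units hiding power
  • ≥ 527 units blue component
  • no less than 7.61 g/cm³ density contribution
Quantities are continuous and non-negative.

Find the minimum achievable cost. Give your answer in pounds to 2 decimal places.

This is a linear program. Let x1 = kg of phthalo blue, x2 = kg of iron-oxide yellow, x3 = kg of chrome yellow, x4 = kg of carbon black.
Minimise 14.21x1 + 1.54x2 + 4.75x3 + 2.31x4 with:
  71x1 + 118x2 + 148x3 + 303x4 ≥ 784   (hiding power)
  260x1 ≥ 527   (blue component)
  1.6x1 + 4x2 + 5.8x3 + 1.85x4 ≥ 7.61   (density contribution)
  x1, x2, x3, x4 ≥ 0.
The minimum-cost mix takes nothing from chrome yellow — only phthalo blue, iron-oxide yellow, carbon black. There the hiding power, blue component, density contribution constraints are tight.
That vertex is x1 = 2.027, x2 = 0.1399, x4 = 2.058.
Hence cost = 14.21·2.027 + 1.54·0.1399 + 2.31·2.058 = £33.7731.

£33.77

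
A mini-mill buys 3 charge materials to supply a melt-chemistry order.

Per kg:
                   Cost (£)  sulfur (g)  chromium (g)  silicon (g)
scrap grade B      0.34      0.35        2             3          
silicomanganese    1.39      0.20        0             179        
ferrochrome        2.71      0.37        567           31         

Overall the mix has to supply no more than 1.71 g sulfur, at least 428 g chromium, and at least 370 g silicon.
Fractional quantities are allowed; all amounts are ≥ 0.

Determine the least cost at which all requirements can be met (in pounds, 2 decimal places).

£4.74

Let x1 = kg of scrap grade B, x2 = kg of silicomanganese, x3 = kg of ferrochrome.
Minimize 0.34x1 + 1.39x2 + 2.71x3 with:
  0.35x1 + 0.2x2 + 0.37x3 ≤ 1.71   (sulfur)
  2x1 + 567x3 ≥ 428   (chromium)
  3x1 + 179x2 + 31x3 ≥ 370   (silicon)
  x1, x2, x3 ≥ 0.
The optimal basis is {silicomanganese, ferrochrome}; scrap grade B drops out. There the chromium and silicon constraints are tight.
Solving gives x2 = 1.936, x3 = 0.7549.
Total cost: 1.39·1.936 + 2.71·0.7549 = 4.7368.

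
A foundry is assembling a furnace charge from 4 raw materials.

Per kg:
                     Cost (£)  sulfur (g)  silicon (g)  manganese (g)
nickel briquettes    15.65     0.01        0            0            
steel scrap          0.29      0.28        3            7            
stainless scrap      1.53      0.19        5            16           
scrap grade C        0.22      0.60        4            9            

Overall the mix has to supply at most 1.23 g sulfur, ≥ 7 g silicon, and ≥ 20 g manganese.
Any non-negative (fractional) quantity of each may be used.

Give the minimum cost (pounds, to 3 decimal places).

£0.555

Let x1 = kg of nickel briquettes, x2 = kg of steel scrap, x3 = kg of stainless scrap, x4 = kg of scrap grade C.
Minimize 15.65x1 + 0.29x2 + 1.53x3 + 0.22x4 subject to:
  0.01x1 + 0.28x2 + 0.19x3 + 0.6x4 ≤ 1.23   (sulfur)
  3x2 + 5x3 + 4x4 ≥ 7   (silicon)
  7x2 + 16x3 + 9x4 ≥ 20   (manganese)
  x1, x2, x3, x4 ≥ 0.
At the optimum only steel scrap, scrap grade C are positive (nickel briquettes, stainless scrap = 0). There the sulfur and manganese constraints are tight.
Optimal quantities: steel scrap = 0.5536 kg, scrap grade C = 1.792 kg.
Hence cost = 0.29·0.5536 + 0.22·1.792 = £0.55478.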